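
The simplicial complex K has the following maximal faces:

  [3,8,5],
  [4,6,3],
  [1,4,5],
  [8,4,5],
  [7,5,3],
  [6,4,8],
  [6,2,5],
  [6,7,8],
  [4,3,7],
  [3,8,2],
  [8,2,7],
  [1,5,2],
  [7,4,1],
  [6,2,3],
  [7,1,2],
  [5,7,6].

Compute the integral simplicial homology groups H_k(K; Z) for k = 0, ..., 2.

Take the total order 1 < 2 < 3 < 4 < 5 < 6 < 7 < 8 on the vertex set. Then K (dimension 2) consists of the simplices:

  0-simplices (8): [1], [2], [3], [4], [5], [6], [7], [8]
  1-simplices (24): (24 of them)
  2-simplices (16): [1,2,5], [1,2,7], [1,4,5], [1,4,7], [2,3,6], [2,3,8], [2,5,6], [2,7,8], [3,4,6], [3,4,7], [3,5,7], [3,5,8], [4,5,8], [4,6,8], [5,6,7], [6,7,8]

giving chain groups C_0 ≅ Z^8, C_1 ≅ Z^24, C_2 ≅ Z^16.

The boundary map ∂_1: C_1 → C_0 maps an edge to its endpoints' difference, ∂[p,q] = q − p. For instance
  ∂[3,7] = [7] − [3].
As a 8×24 matrix over Z this has rank 7, with invariant factors (1,1,1,1,1,1,1).

The boundary map ∂_2: C_2 → C_1 maps a triangle to the signed sum of its edges. For instance
  ∂[2,3,6] = [3,6] − [2,6] + [2,3],
  ∂[1,2,7] = [2,7] − [1,7] + [1,2].
As a 24×16 matrix over Z this has rank 15, with invariant factors (1,1,1,1,1,1,1,1,1,1,1,1,1,1,1).

Now H_k = ker ∂_k / im ∂_{k+1}, so:

  H_0: rank C_0 − rank ∂_1 = 8 − 7 = 1, and the invariant factors of ∂_1 are all 1, so H_0 = Z.
  H_1: rank ker ∂_1 − rank ∂_2 = (24 − 7) − 15 = 2, and the invariant factors of ∂_2 are all 1, so H_1 = Z^2.
  H_2: rank ker ∂_2 − rank ∂_3 = (16 − 15) − 0 = 1, and there is no ∂_3, so H_2 = Z.

(K is a triangulation of the torus T^2.)

H_0 = Z,  H_1 = Z^2,  H_2 = Z.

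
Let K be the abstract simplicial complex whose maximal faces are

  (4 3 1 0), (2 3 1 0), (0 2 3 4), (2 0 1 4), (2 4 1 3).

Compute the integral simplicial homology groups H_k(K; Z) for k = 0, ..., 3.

H_0 = Z,  H_1 = 0,  H_2 = 0,  H_3 = Z.

Order the vertices as 0 < 1 < 2 < 3 < 4. Listing each simplex with vertices in this order, K has dimension 3 with simplices:

  0-simplices (5): [0], [1], [2], [3], [4]
  1-simplices (10): [0,1], [0,2], [0,3], [0,4], [1,2], [1,3], [1,4], [2,3], [2,4], [3,4]
  2-simplices (10): [0,1,2], [0,1,3], [0,1,4], [0,2,3], [0,2,4], [0,3,4], [1,2,3], [1,2,4], [1,3,4], [2,3,4]
  3-simplices (5): [0,1,2,3], [0,1,2,4], [0,1,3,4], [0,2,3,4], [1,2,3,4]

so the chain groups are C_0 ≅ Z^5, C_1 ≅ Z^10, C_2 ≅ Z^10, C_3 ≅ Z^5.

Boundary ∂_1: C_1 → C_0 is given by ∂[p,q] = [q] − [p].
This gives a 5×10 integer matrix of rank 4; reducing to Smith normal form yields diagonal entries (1,1,1,1).

∂_2: C_2 → C_1 acts by ∂[p,q,r] = [q,r] − [p,r] + [p,q]. For instance
  ∂[0,1,2] = [1,2] − [0,2] + [0,1],
  ∂[0,3,4] = [3,4] − [0,4] + [0,3].
This gives a 10×10 integer matrix of rank 6; reducing to Smith normal form yields diagonal entries (1,1,1,1,1,1).

The boundary map ∂_3: C_3 → C_2 sends each 3-simplex σ to the alternating sum Σ_i (−1)^i (σ with its i-th vertex removed). For instance
  ∂[0,2,3,4] = [2,3,4] − [0,3,4] + [0,2,4] − [0,2,3],
  ∂[1,2,3,4] = [2,3,4] − [1,3,4] + [1,2,4] − [1,2,3].
The resulting 10×5 matrix has rank 4, and its Smith normal form has invariant factors (1,1,1,1).

Computing H_k = (kernel of ∂_k) / (image of ∂_{k+1}):

  H_0: rank C_0 − rank ∂_1 = 5 − 4 = 1, and the invariant factors of ∂_1 are all 1, so H_0 = Z.
  H_1: rank ker ∂_1 − rank ∂_2 = (10 − 4) − 6 = 0, and the invariant factors of ∂_2 are all 1, so H_1 = 0.
  H_2: rank ker ∂_2 − rank ∂_3 = (10 − 6) − 4 = 0, and the invariant factors of ∂_3 are all 1, so H_2 = 0.
  H_3: rank ker ∂_3 − rank ∂_4 = (5 − 4) − 0 = 1, and there is no ∂_4, so H_3 = Z.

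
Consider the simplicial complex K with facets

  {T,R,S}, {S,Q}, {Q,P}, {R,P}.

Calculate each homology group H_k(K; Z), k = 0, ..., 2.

H_0 = Z,  H_1 = Z,  H_2 = 0.

K has 5 vertices, 6 edges, 1 triangle.
rank ∂_0 = 0, rank ∂_1 = 4 ⇒ b_0 = 5 − 0 − 4 = 1; all invariant factors of ∂_1 are 1 so no torsion. So H_0 = Z.
rank ∂_1 = 4, rank ∂_2 = 1 ⇒ b_1 = 6 − 4 − 1 = 1; all invariant factors of ∂_2 are 1 so no torsion. So H_1 = Z.
rank ∂_2 = 1, rank ∂_3 = 0 ⇒ b_2 = 1 − 1 − 0 = 0. So H_2 = 0.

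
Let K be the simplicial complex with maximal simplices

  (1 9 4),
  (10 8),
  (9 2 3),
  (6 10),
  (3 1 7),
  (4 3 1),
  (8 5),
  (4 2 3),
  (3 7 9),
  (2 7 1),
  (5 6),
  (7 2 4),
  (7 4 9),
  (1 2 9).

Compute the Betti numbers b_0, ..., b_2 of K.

b_0 = 2, b_1 = 1, b_2 = 0.

Order the vertices as 1 < 2 < 3 < 4 < 5 < 6 < 7 < 8 < 9 < 10. Listing each simplex with vertices in this order, K has dimension 2 with simplices:

  0-simplices (10): [1], [2], [3], [4], [5], [6], [7], [8], [9], [10]
  1-simplices (19): [1,2], [1,3], [1,4], [1,7], [1,9], [2,3], [2,4], [2,7], [2,9], [3,4], [3,7], [3,9], [4,7], [4,9], [5,6], [5,8], [6,10], [7,9], [8,10]
  2-simplices (10): [1,2,7], [1,2,9], [1,3,4], [1,3,7], [1,4,9], [2,3,4], [2,3,9], [2,4,7], [3,7,9], [4,7,9]

giving chain groups C_0 ≅ Z^10, C_1 ≅ Z^19, C_2 ≅ Z^10.

∂_1: C_1 → C_0 is given by ∂[p,q] = [q] − [p]. For instance
  ∂[3,4] = [4] − [3].
This gives a 10×19 integer matrix of rank 8; reducing to Smith normal form yields diagonal entries (1,1,1,1,1,1,1,1).

The boundary map ∂_2: C_2 → C_1 maps a triangle to the signed sum of its edges. For instance
  ∂[1,3,7] = [3,7] − [1,7] + [1,3],
  ∂[1,3,4] = [3,4] − [1,4] + [1,3].
The resulting 19×10 matrix has rank 10, and its Smith normal form has invariant factors (1,1,1,1,1,1,1,1,1,2).

Computing H_k = (kernel of ∂_k) / (image of ∂_{k+1}):

  H_0: rank C_0 − rank ∂_1 = 10 − 8 = 2, and the invariant factors of ∂_1 are all 1, so H_0 = Z^2.
  H_1: rank ker ∂_1 − rank ∂_2 = (19 − 8) − 10 = 1, and ∂_2 has invariant factor 2 > 1, so H_1 = Z ⊕ Z/2Z.
  H_2: rank ker ∂_2 − rank ∂_3 = (10 − 10) − 0 = 0, and there is no ∂_3, so H_2 = 0.

(K is a triangulation of the disjoint union of the real projective plane RP^2 and the circle S^1.)

Hence the Betti numbers are b_0 = 2, b_1 = 1, b_2 = 0.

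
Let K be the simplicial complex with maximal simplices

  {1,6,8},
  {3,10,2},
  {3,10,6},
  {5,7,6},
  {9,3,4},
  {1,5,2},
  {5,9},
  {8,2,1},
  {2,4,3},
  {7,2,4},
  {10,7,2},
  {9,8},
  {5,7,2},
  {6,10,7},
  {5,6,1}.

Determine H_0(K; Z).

H_0 ≅ Z.

Order the vertices as 1 < 2 < 3 < 4 < 5 < 6 < 7 < 8 < 9 < 10. Listing each simplex with vertices in this order, K has dimension 2 with simplices:

  0-simplices (10): [1], [2], [3], [4], [5], [6], [7], [8], [9], [10]
  1-simplices (24): (24 of them)
  2-simplices (13): [1,2,5], [1,2,8], [1,5,6], [1,6,8], [2,3,4], [2,3,10], [2,4,7], [2,5,7], [2,7,10], [3,4,9], [3,6,10], [5,6,7], [6,7,10]

Hence C_0 ≅ Z^10, C_1 ≅ Z^24, C_2 ≅ Z^13.

∂_1: C_1 → C_0 is given by ∂[p,q] = [q] − [p].
This gives a 10×24 integer matrix of rank 9; reducing to Smith normal form yields diagonal entries (1,1,1,1,1,1,1,1,1).

The boundary map ∂_2: C_2 → C_1 sends each 2-simplex [p,q,r] to [q,r] − [p,r] + [p,q]. For instance
  ∂[1,2,8] = [2,8] − [1,8] + [1,2],
  ∂[1,6,8] = [6,8] − [1,8] + [1,6].
The resulting 24×13 matrix has rank 13, and its Smith normal form has invariant factors (1,1,1,1,1,1,1,1,1,1,1,1,1).

Now H_k = ker ∂_k / im ∂_{k+1}, so:

  H_0: rank C_0 − rank ∂_1 = 10 − 9 = 1, and the invariant factors of ∂_1 are all 1, so H_0 ≅ Z.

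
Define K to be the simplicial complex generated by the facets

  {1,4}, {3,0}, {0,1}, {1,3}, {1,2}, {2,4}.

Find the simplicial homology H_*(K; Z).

H_0 ≅ Z,  H_1 ≅ Z^2.

Order the vertices as 0 < 1 < 2 < 3 < 4. Listing each simplex with vertices in this order, K has dimension 1 with simplices:

  0-simplices (5): [0], [1], [2], [3], [4]
  1-simplices (6): [0,1], [0,3], [1,2], [1,3], [1,4], [2,4]

giving chain groups C_0 ≅ Z^5, C_1 ≅ Z^6.

Boundary ∂_1: C_1 → C_0 is given by ∂[p,q] = [q] − [p]. For instance
  ∂[1,3] = [3] − [1].
The resulting 5×6 matrix has rank 4, and its Smith normal form has invariant factors (1,1,1,1).

Now H_k = ker ∂_k / im ∂_{k+1}, so:

  H_0: rank C_0 − rank ∂_1 = 5 − 4 = 1, and the invariant factors of ∂_1 are all 1, so H_0 = Z.
  H_1: rank ker ∂_1 − rank ∂_2 = (6 − 4) − 0 = 2, and there is no ∂_2, so H_1 = Z^2.

As a check, the Euler characteristic is 5 − 6 = -1, which agrees with 1 − 2 = -1.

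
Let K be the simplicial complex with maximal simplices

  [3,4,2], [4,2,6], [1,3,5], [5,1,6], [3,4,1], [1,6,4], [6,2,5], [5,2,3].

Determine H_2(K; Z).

We work with the vertex ordering 1 < 2 < 3 < 4 < 5 < 6. The simplices of K, each written with vertices in increasing order, are:

  0-simplices (6): [1], [2], [3], [4], [5], [6]
  1-simplices (12): [1,3], [1,4], [1,5], [1,6], [2,3], [2,4], [2,5], [2,6], [3,4], [3,5], [4,6], [5,6]
  2-simplices (8): [1,3,4], [1,3,5], [1,4,6], [1,5,6], [2,3,4], [2,3,5], [2,4,6], [2,5,6]

Hence C_0 ≅ Z^6, C_1 ≅ Z^12, C_2 ≅ Z^8.

The boundary map ∂_1: C_1 → C_0 sends each edge [p,q] (with p < q) to q − p.
This gives a 6×12 integer matrix of rank 5; reducing to Smith normal form yields diagonal entries (1,1,1,1,1).

The boundary map ∂_2: C_2 → C_1 maps a triangle to the signed sum of its edges. For instance
  ∂[1,3,4] = [3,4] − [1,4] + [1,3],
  ∂[1,4,6] = [4,6] − [1,6] + [1,4].
The 12×8 boundary matrix has rank 7 and Smith normal form diag(1,1,1,1,1,1,1).

Now H_k = ker ∂_k / im ∂_{k+1}, so:

  H_2: rank ker ∂_2 − rank ∂_3 = (8 − 7) − 0 = 1, and there is no ∂_3, so H_2 ≅ Z.

H_2 = Z.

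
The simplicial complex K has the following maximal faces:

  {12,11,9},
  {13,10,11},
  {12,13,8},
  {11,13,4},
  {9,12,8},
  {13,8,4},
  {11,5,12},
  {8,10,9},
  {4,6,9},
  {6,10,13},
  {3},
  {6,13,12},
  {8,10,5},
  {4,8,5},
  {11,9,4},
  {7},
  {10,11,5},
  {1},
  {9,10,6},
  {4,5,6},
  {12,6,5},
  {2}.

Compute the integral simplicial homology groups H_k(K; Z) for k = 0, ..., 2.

H_0 ≅ Z^5,  H_1 ≅ Z^2,  H_2 ≅ Z.

Order the vertices as 1 < 2 < 3 < 4 < 5 < 6 < 7 < 8 < 9 < 10 < 11 < 12 < 13. Listing each simplex with vertices in this order, K has dimension 2 with simplices:

  0-simplices (13): [1], [2], [3], [4], [5], [6], [7], [8], [9], [10], [11], [12], [13]
  1-simplices (27): (27 of them)
  2-simplices (18): (18 of them)

Hence C_0 ≅ Z^13, C_1 ≅ Z^27, C_2 ≅ Z^18.

Boundary ∂_1: C_1 → C_0 maps an edge to its endpoints' difference, ∂[p,q] = q − p.
The resulting 13×27 matrix has rank 8, and its Smith normal form has invariant factors (1,1,1,1,1,1,1,1).

Boundary ∂_2: C_2 → C_1 acts by ∂[p,q,r] = [q,r] − [p,r] + [p,q]. For instance
  ∂[4,5,6] = [5,6] − [4,6] + [4,5],
  ∂[6,12,13] = [12,13] − [6,13] + [6,12].
This gives a 27×18 integer matrix of rank 17; reducing to Smith normal form yields diagonal entries (1,1,1,1,1,1,1,1,1,1,1,1,1,1,1,1,1).

From H_k ≅ ker(∂_k) / im(∂_{k+1}) we obtain:

  H_0: rank C_0 − rank ∂_1 = 13 − 8 = 5, and the invariant factors of ∂_1 are all 1, so H_0 = Z^5.
  H_1: rank ker ∂_1 − rank ∂_2 = (27 − 8) − 17 = 2, and the invariant factors of ∂_2 are all 1, so H_1 = Z^2.
  H_2: rank ker ∂_2 − rank ∂_3 = (18 − 17) − 0 = 1, and there is no ∂_3, so H_2 = Z.

(K is a triangulation of the disjoint union of the torus T^2 and a set of 4 points.)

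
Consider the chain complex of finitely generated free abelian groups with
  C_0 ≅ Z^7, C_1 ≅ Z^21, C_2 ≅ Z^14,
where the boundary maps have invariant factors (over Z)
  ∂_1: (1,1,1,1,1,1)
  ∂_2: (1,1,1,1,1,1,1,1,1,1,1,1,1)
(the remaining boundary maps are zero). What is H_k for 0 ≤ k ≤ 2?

H_0: b_0 = 7 − 0 − 6 = 1; torsion from ∂_1 factors > 1: none. So H_0 = Z.
H_1: b_1 = 21 − 6 − 13 = 2; torsion from ∂_2 factors > 1: none. So H_1 = Z^2.
H_2: b_2 = 14 − 13 − 0 = 1; torsion from ∂_3 factors > 1: none. So H_2 = Z.

H_0 = Z,  H_1 = Z^2,  H_2 = Z.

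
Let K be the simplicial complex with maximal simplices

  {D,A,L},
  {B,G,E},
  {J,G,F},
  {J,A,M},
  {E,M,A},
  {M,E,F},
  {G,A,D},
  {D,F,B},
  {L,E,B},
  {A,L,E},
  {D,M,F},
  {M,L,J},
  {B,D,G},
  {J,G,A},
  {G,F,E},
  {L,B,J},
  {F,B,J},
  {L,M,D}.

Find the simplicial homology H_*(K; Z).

H_0 = Z,  H_1 = Z ⊕ Z/2Z,  H_2 = 0.

Order the vertices as A < B < D < E < F < G < J < L < M. Listing each simplex with vertices in this order, K has dimension 2 with simplices:

  0-simplices (9): A, B, D, E, F, G, J, L, M
  1-simplices (27): AD, AE, AG, AJ, AL, AM, BD, BE, BF, BG, BJ, BL, DF, DG, DL, DM, EF, EG, EL, EM, FG, FJ, FM, GJ, JL, JM, LM
  2-simplices (18): ADG, ADL, AEL, AEM, AGJ, AJM, BDF, BDG, BEG, BEL, BFJ, BJL, DFM, DLM, EFG, EFM, FGJ, JLM

giving chain groups C_0 ≅ Z^9, C_1 ≅ Z^27, C_2 ≅ Z^18.

Boundary ∂_1: C_1 → C_0 sends each edge [p,q] (with p < q) to q − p. For instance
  ∂FG = G − F.
The resulting 9×27 matrix has rank 8, and its Smith normal form has invariant factors (1,1,1,1,1,1,1,1).

Boundary ∂_2: C_2 → C_1 maps a triangle to the signed sum of its edges. For instance
  ∂BEG = EG − BG + BE,
  ∂JLM = LM − JM + JL.
The resulting 27×18 matrix has rank 18, and its Smith normal form has invariant factors (1,1,1,1,1,1,1,1,1,1,1,1,1,1,1,1,1,2).

From H_k ≅ ker(∂_k) / im(∂_{k+1}) we obtain:

  H_0: rank C_0 − rank ∂_1 = 9 − 8 = 1, and the invariant factors of ∂_1 are all 1, so H_0 ≅ Z.
  H_1: rank ker ∂_1 − rank ∂_2 = (27 − 8) − 18 = 1, and ∂_2 has invariant factor 2 > 1, so H_1 ≅ Z ⊕ Z/2Z.
  H_2: rank ker ∂_2 − rank ∂_3 = (18 − 18) − 0 = 0, and there is no ∂_3, so H_2 ≅ 0.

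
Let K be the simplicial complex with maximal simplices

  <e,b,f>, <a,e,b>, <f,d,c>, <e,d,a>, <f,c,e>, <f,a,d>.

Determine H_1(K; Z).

H_1 ≅ Z.

Take the total order a < b < c < d < e < f on the vertex set. Then K (dimension 2) consists of the simplices:

  0-simplices (6): a, b, c, d, e, f
  1-simplices (12): ab, ad, ae, af, be, bf, cd, ce, cf, de, df, ef
  2-simplices (6): abe, ade, adf, bef, cdf, cef

so the chain groups are C_0 ≅ Z^6, C_1 ≅ Z^12, C_2 ≅ Z^6.

∂_1: C_1 → C_0 is given by ∂[p,q] = [q] − [p].
As a 6×12 matrix over Z this has rank 5, with invariant factors (1,1,1,1,1).

Boundary ∂_2: C_2 → C_1 maps a triangle to the signed sum of its edges. For instance
  ∂cef = ef − cf + ce,
  ∂ade = de − ae + ad.
This gives a 12×6 integer matrix of rank 6; reducing to Smith normal form yields diagonal entries (1,1,1,1,1,1).

Now H_k = ker ∂_k / im ∂_{k+1}, so:

  H_1: rank ker ∂_1 − rank ∂_2 = (12 − 5) − 6 = 1, and the invariant factors of ∂_2 are all 1, so H_1 = Z.

(K is a triangulation of the cylinder S^1 x I.)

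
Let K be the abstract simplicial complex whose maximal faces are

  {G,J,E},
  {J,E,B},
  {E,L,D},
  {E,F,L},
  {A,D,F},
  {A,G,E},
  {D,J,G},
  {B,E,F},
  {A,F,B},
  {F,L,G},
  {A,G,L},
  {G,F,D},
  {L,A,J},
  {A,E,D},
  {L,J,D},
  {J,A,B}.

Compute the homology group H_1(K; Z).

H_1 = Z^2.

Take the total order A < B < D < E < F < G < J < L on the vertex set. Then K (dimension 2) consists of the simplices:

  0-simplices (8): A, B, D, E, F, G, J, L
  1-simplices (24): AB, AD, AE, AF, AG, AJ, AL, BE, BF, BJ, DE, DF, DG, DJ, DL, EF, EG, EJ, EL, FG, FL, GJ, GL, JL
  2-simplices (16): ABF, ABJ, ADE, ADF, AEG, AGL, AJL, BEF, BEJ, DEL, DFG, DGJ, DJL, EFL, EGJ, FGL

so the chain groups are C_0 ≅ Z^8, C_1 ≅ Z^24, C_2 ≅ Z^16.

The boundary map ∂_1: C_1 → C_0 sends each edge [p,q] (with p < q) to q − p.
As a 8×24 matrix over Z this has rank 7, with invariant factors (1,1,1,1,1,1,1).

∂_2: C_2 → C_1 acts by ∂[p,q,r] = [q,r] − [p,r] + [p,q]. For instance
  ∂DFG = FG − DG + DF,
  ∂DJL = JL − DL + DJ.
The 24×16 boundary matrix has rank 15 and Smith normal form diag(1,1,1,1,1,1,1,1,1,1,1,1,1,1,1).

From H_k ≅ ker(∂_k) / im(∂_{k+1}) we obtain:

  H_1: rank ker ∂_1 − rank ∂_2 = (24 − 7) − 15 = 2, and the invariant factors of ∂_2 are all 1, so H_1 = Z^2.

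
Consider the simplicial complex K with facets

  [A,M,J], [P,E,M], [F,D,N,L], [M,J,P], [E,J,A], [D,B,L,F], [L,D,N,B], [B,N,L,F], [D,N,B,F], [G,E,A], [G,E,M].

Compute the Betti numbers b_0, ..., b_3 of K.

b_0 = 2, b_1 = 1, b_2 = 0, b_3 = 1.

Order the vertices as A < B < D < E < F < G < J < L < M < N < P. Listing each simplex with vertices in this order, K has dimension 3 with simplices:

  0-simplices (11): A, B, D, E, F, G, J, L, M, N, P
  1-simplices (22): AE, AG, AJ, AM, BD, BF, BL, BN, DF, DL, DN, EG, EJ, EM, EP, FL, FN, GM, JM, JP, LN, MP
  2-simplices (16): AEG, AEJ, AJM, BDF, BDL, BDN, BFL, BFN, BLN, DFL, DFN, DLN, EGM, EMP, FLN, JMP
  3-simplices (5): BDFL, BDFN, BDLN, BFLN, DFLN

Hence C_0 ≅ Z^11, C_1 ≅ Z^22, C_2 ≅ Z^16, C_3 ≅ Z^5.

∂_1: C_1 → C_0 sends each edge [p,q] (with p < q) to q − p. For instance
  ∂EM = M − E.
The resulting 11×22 matrix has rank 9, and its Smith normal form has invariant factors (1,1,1,1,1,1,1,1,1).

The boundary map ∂_2: C_2 → C_1 maps a triangle to the signed sum of its edges. For instance
  ∂BDF = DF − BF + BD,
  ∂DFL = FL − DL + DF.
The resulting 22×16 matrix has rank 12, and its Smith normal form has invariant factors (1,1,1,1,1,1,1,1,1,1,1,1).

∂_3: C_3 → C_2 sends each 3-simplex σ to the alternating sum Σ_i (−1)^i (σ with its i-th vertex removed). For instance
  ∂BDLN = DLN − BLN + BDN − BDL,
  ∂DFLN = FLN − DLN + DFN − DFL.
The 16×5 boundary matrix has rank 4 and Smith normal form diag(1,1,1,1).

Reading off H_k = ker ∂_k / im ∂_{k+1}:

  H_0: rank C_0 − rank ∂_1 = 11 − 9 = 2, and the invariant factors of ∂_1 are all 1, so H_0 ≅ Z^2.
  H_1: rank ker ∂_1 − rank ∂_2 = (22 − 9) − 12 = 1, and the invariant factors of ∂_2 are all 1, so H_1 ≅ Z.
  H_2: rank ker ∂_2 − rank ∂_3 = (16 − 12) − 4 = 0, and the invariant factors of ∂_3 are all 1, so H_2 ≅ 0.
  H_3: rank ker ∂_3 − rank ∂_4 = (5 − 4) − 0 = 1, and there is no ∂_4, so H_3 ≅ Z.

Hence the Betti numbers are b_0 = 2, b_1 = 1, b_2 = 0, b_3 = 1.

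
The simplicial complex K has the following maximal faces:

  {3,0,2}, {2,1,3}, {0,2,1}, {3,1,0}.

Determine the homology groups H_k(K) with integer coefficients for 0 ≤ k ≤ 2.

H_0 ≅ Z,  H_1 = 0,  H_2 ≅ Z.

K has 4 vertices, 6 edges, 4 triangles.
rank ∂_0 = 0, rank ∂_1 = 3 ⇒ b_0 = 4 − 0 − 3 = 1; all invariant factors of ∂_1 are 1 so no torsion. So H_0 ≅ Z.
rank ∂_1 = 3, rank ∂_2 = 3 ⇒ b_1 = 6 − 3 − 3 = 0; all invariant factors of ∂_2 are 1 so no torsion. So H_1 ≅ 0.
rank ∂_2 = 3, rank ∂_3 = 0 ⇒ b_2 = 4 − 3 − 0 = 1. So H_2 ≅ Z.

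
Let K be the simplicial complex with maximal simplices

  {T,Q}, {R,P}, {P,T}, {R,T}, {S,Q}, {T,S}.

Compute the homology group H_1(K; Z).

H_1 ≅ Z^2.

We work with the vertex ordering P < Q < R < S < T. The simplices of K, each written with vertices in increasing order, are:

  0-simplices (5): P, Q, R, S, T
  1-simplices (6): PR, PT, QS, QT, RT, ST

Hence C_0 ≅ Z^5, C_1 ≅ Z^6.

The boundary map ∂_1: C_1 → C_0 sends each edge [p,q] (with p < q) to q − p. For instance
  ∂ST = T − S.
The resulting 5×6 matrix has rank 4, and its Smith normal form has invariant factors (1,1,1,1).

Now H_k = ker ∂_k / im ∂_{k+1}, so:

  H_1: rank ker ∂_1 − rank ∂_2 = (6 − 4) − 0 = 2, and there is no ∂_2, so H_1 = Z^2.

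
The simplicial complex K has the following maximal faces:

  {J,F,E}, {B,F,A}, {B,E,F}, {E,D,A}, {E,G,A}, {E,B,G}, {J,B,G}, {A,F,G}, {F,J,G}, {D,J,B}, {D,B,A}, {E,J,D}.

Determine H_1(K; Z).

Take the total order A < B < D < E < F < G < J on the vertex set. Then K (dimension 2) consists of the simplices:

  0-simplices (7): A, B, D, E, F, G, J
  1-simplices (18): AB, AD, AE, AF, AG, BD, BE, BF, BG, BJ, DE, DJ, EF, EG, EJ, FG, FJ, GJ
  2-simplices (12): ABD, ABF, ADE, AEG, AFG, BDJ, BEF, BEG, BGJ, DEJ, EFJ, FGJ

Hence C_0 ≅ Z^7, C_1 ≅ Z^18, C_2 ≅ Z^12.

Boundary ∂_1: C_1 → C_0 is given by ∂[p,q] = [q] − [p]. For instance
  ∂EF = F − E.
As a 7×18 matrix over Z this has rank 6, with invariant factors (1,1,1,1,1,1).

∂_2: C_2 → C_1 acts by ∂[p,q,r] = [q,r] − [p,r] + [p,q]. For instance
  ∂ABF = BF − AF + AB,
  ∂DEJ = EJ − DJ + DE.
The resulting 18×12 matrix has rank 12, and its Smith normal form has invariant factors (1,1,1,1,1,1,1,1,1,1,1,2).

Computing H_k = (kernel of ∂_k) / (image of ∂_{k+1}):

  H_1: rank ker ∂_1 − rank ∂_2 = (18 − 6) − 12 = 0, and ∂_2 has invariant factor 2 > 1, so H_1 ≅ Z/2.

H_1 ≅ Z/2.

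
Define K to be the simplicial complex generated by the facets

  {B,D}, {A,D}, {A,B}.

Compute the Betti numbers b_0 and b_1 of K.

Take the total order A < B < D on the vertex set. Then K (dimension 1) consists of the simplices:

  0-simplices (3): A, B, D
  1-simplices (3): AB, AD, BD

so the chain groups are C_0 ≅ Z^3, C_1 ≅ Z^3.

Boundary ∂_1: C_1 → C_0 maps an edge to its endpoints' difference, ∂[p,q] = q − p. For instance
  ∂BD = D − B.
The resulting 3×3 matrix has rank 2, and its Smith normal form has invariant factors (1,1).

Computing H_k = (kernel of ∂_k) / (image of ∂_{k+1}):

  H_0: rank C_0 − rank ∂_1 = 3 − 2 = 1, and the invariant factors of ∂_1 are all 1, so H_0 ≅ Z.
  H_1: rank ker ∂_1 − rank ∂_2 = (3 − 2) − 0 = 1, and there is no ∂_2, so H_1 ≅ Z.

Hence the Betti numbers are b_0 = 1, b_1 = 1.

b_0 = 1, b_1 = 1.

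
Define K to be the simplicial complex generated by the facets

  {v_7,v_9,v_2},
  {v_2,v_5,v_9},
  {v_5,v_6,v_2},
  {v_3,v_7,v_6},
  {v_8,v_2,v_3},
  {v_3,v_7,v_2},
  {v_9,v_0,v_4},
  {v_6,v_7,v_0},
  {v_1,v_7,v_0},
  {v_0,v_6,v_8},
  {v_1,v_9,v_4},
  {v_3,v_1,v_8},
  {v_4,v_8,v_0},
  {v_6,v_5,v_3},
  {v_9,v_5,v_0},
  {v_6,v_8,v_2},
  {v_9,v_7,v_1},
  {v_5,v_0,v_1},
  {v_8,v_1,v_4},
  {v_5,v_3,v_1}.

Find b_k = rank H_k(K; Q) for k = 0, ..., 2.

Order the vertices as v_0 < v_1 < v_2 < v_3 < v_4 < v_5 < v_6 < v_7 < v_8 < v_9. Listing each simplex with vertices in this order, K has dimension 2 with simplices:

  0-simplices (10): [v_0], [v_1], [v_2], [v_3], [v_4], [v_5], [v_6], [v_7], [v_8], [v_9]
  1-simplices (30): (30 of them)
  2-simplices (20): (20 of them)

giving chain groups C_0 ≅ Z^10, C_1 ≅ Z^30, C_2 ≅ Z^20.

∂_1: C_1 → C_0 maps an edge to its endpoints' difference, ∂[p,q] = q − p. For instance
  ∂[v_4,v_9] = [v_9] − [v_4].
The 10×30 boundary matrix has rank 9 and Smith normal form diag(1,1,1,1,1,1,1,1,1).

∂_2: C_2 → C_1 maps a triangle to the signed sum of its edges. For instance
  ∂[v_2,v_3,v_7] = [v_3,v_7] − [v_2,v_7] + [v_2,v_3],
  ∂[v_1,v_4,v_8] = [v_4,v_8] − [v_1,v_8] + [v_1,v_4].
As a 30×20 matrix over Z this has rank 20, with invariant factors (1,1,1,1,1,1,1,1,1,1,1,1,1,1,1,1,1,1,1,2).

Computing H_k = (kernel of ∂_k) / (image of ∂_{k+1}):

  H_0: rank C_0 − rank ∂_1 = 10 − 9 = 1, and the invariant factors of ∂_1 are all 1, so H_0 ≅ Z.
  H_1: rank ker ∂_1 − rank ∂_2 = (30 − 9) − 20 = 1, and ∂_2 has invariant factor 2 > 1, so H_1 ≅ Z ⊕ Z/2.
  H_2: rank ker ∂_2 − rank ∂_3 = (20 − 20) − 0 = 0, and there is no ∂_3, so H_2 ≅ 0.

Hence the Betti numbers are b_0 = 1, b_1 = 1, b_2 = 0.

b_0 = 1, b_1 = 1, b_2 = 0.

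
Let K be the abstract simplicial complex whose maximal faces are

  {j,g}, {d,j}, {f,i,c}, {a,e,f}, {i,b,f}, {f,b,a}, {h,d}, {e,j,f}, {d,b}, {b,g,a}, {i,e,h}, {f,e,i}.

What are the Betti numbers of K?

b_0 = 1, b_1 = 3, b_2 = 0.

We work with the vertex ordering a < b < c < d < e < f < g < h < i < j. The simplices of K, each written with vertices in increasing order, are:

  0-simplices (10): a, b, c, d, e, f, g, h, i, j
  1-simplices (20): ab, ae, af, ag, bd, bf, bg, bi, cf, ci, dh, dj, ef, eh, ei, ej, fi, fj, gj, hi
  2-simplices (8): abf, abg, aef, bfi, cfi, efi, efj, ehi

Hence C_0 ≅ Z^10, C_1 ≅ Z^20, C_2 ≅ Z^8.

The boundary map ∂_1: C_1 → C_0 is given by ∂[p,q] = [q] − [p].
The resulting 10×20 matrix has rank 9, and its Smith normal form has invariant factors (1,1,1,1,1,1,1,1,1).

The boundary map ∂_2: C_2 → C_1 acts by ∂[p,q,r] = [q,r] − [p,r] + [p,q]. For instance
  ∂abg = bg − ag + ab,
  ∂efi = fi − ei + ef.
The 20×8 boundary matrix has rank 8 and Smith normal form diag(1,1,1,1,1,1,1,1).

Now H_k = ker ∂_k / im ∂_{k+1}, so:

  H_0: rank C_0 − rank ∂_1 = 10 − 9 = 1, and the invariant factors of ∂_1 are all 1, so H_0 = Z.
  H_1: rank ker ∂_1 − rank ∂_2 = (20 − 9) − 8 = 3, and the invariant factors of ∂_2 are all 1, so H_1 = Z^3.
  H_2: rank ker ∂_2 − rank ∂_3 = (8 − 8) − 0 = 0, and there is no ∂_3, so H_2 = 0.

As a check, the Euler characteristic is 10 − 20 + 8 = -2, which agrees with 1 − 3 + 0 = -2.

Hence the Betti numbers are b_0 = 1, b_1 = 3, b_2 = 0.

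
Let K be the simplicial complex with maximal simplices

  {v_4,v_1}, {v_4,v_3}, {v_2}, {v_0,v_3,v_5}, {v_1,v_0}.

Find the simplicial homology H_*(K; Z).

H_0 = Z^2,  H_1 = Z,  H_2 = 0.

Order the vertices as v_0 < v_1 < v_2 < v_3 < v_4 < v_5. Listing each simplex with vertices in this order, K has dimension 2 with simplices:

  0-simplices (6): [v_0], [v_1], [v_2], [v_3], [v_4], [v_5]
  1-simplices (6): [v_0,v_1], [v_0,v_3], [v_0,v_5], [v_1,v_4], [v_3,v_4], [v_3,v_5]
  2-simplices (1): [v_0,v_3,v_5]

giving chain groups C_0 ≅ Z^6, C_1 ≅ Z^6, C_2 ≅ Z^1.

The boundary map ∂_1: C_1 → C_0 is given by ∂[p,q] = [q] − [p].
As a 6×6 matrix over Z this has rank 4, with invariant factors (1,1,1,1).

The boundary map ∂_2: C_2 → C_1 sends each 2-simplex [p,q,r] to [q,r] − [p,r] + [p,q]. For instance
  ∂[v_0,v_3,v_5] = [v_3,v_5] − [v_0,v_5] + [v_0,v_3].
The 6×1 boundary matrix has rank 1 and Smith normal form diag(1).

Reading off H_k = ker ∂_k / im ∂_{k+1}:

  H_0: rank C_0 − rank ∂_1 = 6 − 4 = 2, and the invariant factors of ∂_1 are all 1, so H_0 = Z^2.
  H_1: rank ker ∂_1 − rank ∂_2 = (6 − 4) − 1 = 1, and the invariant factors of ∂_2 are all 1, so H_1 = Z.
  H_2: rank ker ∂_2 − rank ∂_3 = (1 − 1) − 0 = 0, and there is no ∂_3, so H_2 = 0.

As a check, the Euler characteristic is 6 − 6 + 1 = 1, which agrees with 2 − 1 + 0 = 1.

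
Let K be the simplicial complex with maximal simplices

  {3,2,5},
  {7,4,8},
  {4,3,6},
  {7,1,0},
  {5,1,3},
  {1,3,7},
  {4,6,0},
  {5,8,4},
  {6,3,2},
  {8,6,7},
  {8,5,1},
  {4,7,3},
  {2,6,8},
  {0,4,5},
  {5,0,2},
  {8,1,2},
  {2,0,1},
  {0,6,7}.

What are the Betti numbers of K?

Order the vertices as 0 < 1 < 2 < 3 < 4 < 5 < 6 < 7 < 8. Listing each simplex with vertices in this order, K has dimension 2 with simplices:

  0-simplices (9): [0], [1], [2], [3], [4], [5], [6], [7], [8]
  1-simplices (27): (27 of them)
  2-simplices (18): [0,1,2], [0,1,7], [0,2,5], [0,4,5], [0,4,6], [0,6,7], [1,2,8], [1,3,5], [1,3,7], [1,5,8], [2,3,5], [2,3,6], [2,6,8], [3,4,6], [3,4,7], [4,5,8], [4,7,8], [6,7,8]

Hence C_0 ≅ Z^9, C_1 ≅ Z^27, C_2 ≅ Z^18.

The boundary map ∂_1: C_1 → C_0 maps an edge to its endpoints' difference, ∂[p,q] = q − p. For instance
  ∂[2,5] = [5] − [2].
The 9×27 boundary matrix has rank 8 and Smith normal form diag(1,1,1,1,1,1,1,1).

The boundary map ∂_2: C_2 → C_1 sends each 2-simplex [p,q,r] to [q,r] − [p,r] + [p,q]. For instance
  ∂[0,1,2] = [1,2] − [0,2] + [0,1],
  ∂[3,4,6] = [4,6] − [3,6] + [3,4].
The 27×18 boundary matrix has rank 18 and Smith normal form diag(1,1,1,1,1,1,1,1,1,1,1,1,1,1,1,1,1,2).

Reading off H_k = ker ∂_k / im ∂_{k+1}:

  H_0: rank C_0 − rank ∂_1 = 9 − 8 = 1, and the invariant factors of ∂_1 are all 1, so H_0 ≅ Z.
  H_1: rank ker ∂_1 − rank ∂_2 = (27 − 8) − 18 = 1, and ∂_2 has invariant factor 2 > 1, so H_1 ≅ Z ⊕ Z_2.
  H_2: rank ker ∂_2 − rank ∂_3 = (18 − 18) − 0 = 0, and there is no ∂_3, so H_2 ≅ 0.

(K is a triangulation of the Klein bottle.)

Hence the Betti numbers are b_0 = 1, b_1 = 1, b_2 = 0.

b_0 = 1, b_1 = 1, b_2 = 0.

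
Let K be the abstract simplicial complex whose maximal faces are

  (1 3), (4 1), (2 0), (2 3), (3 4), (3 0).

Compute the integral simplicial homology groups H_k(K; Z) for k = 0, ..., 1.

K has 5 vertices, 6 edges.
rank ∂_0 = 0, rank ∂_1 = 4 ⇒ b_0 = 5 − 0 − 4 = 1; all invariant factors of ∂_1 are 1 so no torsion. So H_0 = Z.
rank ∂_1 = 4, rank ∂_2 = 0 ⇒ b_1 = 6 − 4 − 0 = 2. So H_1 = Z^2.

H_0 ≅ Z,  H_1 ≅ Z^2.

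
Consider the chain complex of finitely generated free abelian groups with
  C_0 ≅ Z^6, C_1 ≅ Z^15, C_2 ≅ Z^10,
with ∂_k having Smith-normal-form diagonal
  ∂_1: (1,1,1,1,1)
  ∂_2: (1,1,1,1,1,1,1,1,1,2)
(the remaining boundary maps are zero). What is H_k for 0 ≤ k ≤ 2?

H_0: b_0 = 6 − 0 − 5 = 1; torsion from ∂_1 factors > 1: none. So H_0 = Z.
H_1: b_1 = 15 − 5 − 10 = 0; torsion from ∂_2 factors > 1: [2]. So H_1 = Z/2Z.
H_2: b_2 = 10 − 10 − 0 = 0; torsion from ∂_3 factors > 1: none. So H_2 = 0.

H_0 = Z,  H_1 = Z/2Z,  H_2 = 0.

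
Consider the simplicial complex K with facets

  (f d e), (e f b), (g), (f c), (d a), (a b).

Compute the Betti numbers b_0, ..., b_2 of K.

Take the total order a < b < c < d < e < f < g on the vertex set. Then K (dimension 2) consists of the simplices:

  0-simplices (7): a, b, c, d, e, f, g
  1-simplices (8): ab, ad, be, bf, cf, de, df, ef
  2-simplices (2): bef, def

so the chain groups are C_0 ≅ Z^7, C_1 ≅ Z^8, C_2 ≅ Z^2.

∂_1: C_1 → C_0 sends each edge [p,q] (with p < q) to q − p.
The 7×8 boundary matrix has rank 5 and Smith normal form diag(1,1,1,1,1).

∂_2: C_2 → C_1 acts by ∂[p,q,r] = [q,r] − [p,r] + [p,q]. For instance
  ∂def = ef − df + de,
  ∂bef = ef − bf + be.
The resulting 8×2 matrix has rank 2, and its Smith normal form has invariant factors (1,1).

Computing H_k = (kernel of ∂_k) / (image of ∂_{k+1}):

  H_0: rank C_0 − rank ∂_1 = 7 − 5 = 2, and the invariant factors of ∂_1 are all 1, so H_0 = Z^2.
  H_1: rank ker ∂_1 − rank ∂_2 = (8 − 5) − 2 = 1, and the invariant factors of ∂_2 are all 1, so H_1 = Z.
  H_2: rank ker ∂_2 − rank ∂_3 = (2 − 2) − 0 = 0, and there is no ∂_3, so H_2 = 0.

Hence the Betti numbers are b_0 = 2, b_1 = 1, b_2 = 0.

b_0 = 2, b_1 = 1, b_2 = 0.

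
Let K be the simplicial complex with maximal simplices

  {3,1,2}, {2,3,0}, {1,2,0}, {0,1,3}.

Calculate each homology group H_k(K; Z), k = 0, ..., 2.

Order the vertices as 0 < 1 < 2 < 3. Listing each simplex with vertices in this order, K has dimension 2 with simplices:

  0-simplices (4): [0], [1], [2], [3]
  1-simplices (6): [0,1], [0,2], [0,3], [1,2], [1,3], [2,3]
  2-simplices (4): [0,1,2], [0,1,3], [0,2,3], [1,2,3]

Hence C_0 ≅ Z^4, C_1 ≅ Z^6, C_2 ≅ Z^4.

The boundary map ∂_1: C_1 → C_0 maps an edge to its endpoints' difference, ∂[p,q] = q − p. For instance
  ∂[2,3] = [3] − [2].
The 4×6 boundary matrix has rank 3 and Smith normal form diag(1,1,1).

The boundary map ∂_2: C_2 → C_1 acts by ∂[p,q,r] = [q,r] − [p,r] + [p,q]. For instance
  ∂[0,1,2] = [1,2] − [0,2] + [0,1],
  ∂[0,2,3] = [2,3] − [0,3] + [0,2].
The 6×4 boundary matrix has rank 3 and Smith normal form diag(1,1,1).

Now H_k = ker ∂_k / im ∂_{k+1}, so:

  H_0: rank C_0 − rank ∂_1 = 4 − 3 = 1, and the invariant factors of ∂_1 are all 1, so H_0 = Z.
  H_1: rank ker ∂_1 − rank ∂_2 = (6 − 3) − 3 = 0, and the invariant factors of ∂_2 are all 1, so H_1 = 0.
  H_2: rank ker ∂_2 − rank ∂_3 = (4 − 3) − 0 = 1, and there is no ∂_3, so H_2 = Z.

(K is a triangulation of the 2-sphere S^2.)

H_0 = Z,  H_1 = 0,  H_2 = Z.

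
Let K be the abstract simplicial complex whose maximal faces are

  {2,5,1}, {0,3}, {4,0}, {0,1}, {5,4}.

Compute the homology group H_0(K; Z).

Order the vertices as 0 < 1 < 2 < 3 < 4 < 5. Listing each simplex with vertices in this order, K has dimension 2 with simplices:

  0-simplices (6): [0], [1], [2], [3], [4], [5]
  1-simplices (7): [0,1], [0,3], [0,4], [1,2], [1,5], [2,5], [4,5]
  2-simplices (1): [1,2,5]

Hence C_0 ≅ Z^6, C_1 ≅ Z^7, C_2 ≅ Z^1.

Boundary ∂_1: C_1 → C_0 sends each edge [p,q] (with p < q) to q − p.
As a 6×7 matrix over Z this has rank 5, with invariant factors (1,1,1,1,1).

Boundary ∂_2: C_2 → C_1 acts by ∂[p,q,r] = [q,r] − [p,r] + [p,q]. For instance
  ∂[1,2,5] = [2,5] − [1,5] + [1,2].
As a 7×1 matrix over Z this has rank 1, with invariant factors (1).

Now H_k = ker ∂_k / im ∂_{k+1}, so:

  H_0: rank C_0 − rank ∂_1 = 6 − 5 = 1, and the invariant factors of ∂_1 are all 1, so H_0 ≅ Z.

H_0 ≅ Z.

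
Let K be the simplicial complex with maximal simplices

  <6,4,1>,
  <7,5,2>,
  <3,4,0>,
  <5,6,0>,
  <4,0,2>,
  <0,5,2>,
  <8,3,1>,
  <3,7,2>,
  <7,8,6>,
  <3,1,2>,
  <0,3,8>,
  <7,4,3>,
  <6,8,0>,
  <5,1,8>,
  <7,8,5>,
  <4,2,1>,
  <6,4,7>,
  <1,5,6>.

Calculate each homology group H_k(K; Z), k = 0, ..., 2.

H_0 = Z,  H_1 = Z ⊕ Z/2Z,  H_2 = 0.

Take the total order 0 < 1 < 2 < 3 < 4 < 5 < 6 < 7 < 8 on the vertex set. Then K (dimension 2) consists of the simplices:

  0-simplices (9): [0], [1], [2], [3], [4], [5], [6], [7], [8]
  1-simplices (27): (27 of them)
  2-simplices (18): [0,2,4], [0,2,5], [0,3,4], [0,3,8], [0,5,6], [0,6,8], [1,2,3], [1,2,4], [1,3,8], [1,4,6], [1,5,6], [1,5,8], [2,3,7], [2,5,7], [3,4,7], [4,6,7], [5,7,8], [6,7,8]

giving chain groups C_0 ≅ Z^9, C_1 ≅ Z^27, C_2 ≅ Z^18.

∂_1: C_1 → C_0 maps an edge to its endpoints' difference, ∂[p,q] = q − p. For instance
  ∂[0,8] = [8] − [0].
The resulting 9×27 matrix has rank 8, and its Smith normal form has invariant factors (1,1,1,1,1,1,1,1).

The boundary map ∂_2: C_2 → C_1 sends each 2-simplex [p,q,r] to [q,r] − [p,r] + [p,q]. For instance
  ∂[2,3,7] = [3,7] − [2,7] + [2,3],
  ∂[2,5,7] = [5,7] − [2,7] + [2,5].
The resulting 27×18 matrix has rank 18, and its Smith normal form has invariant factors (1,1,1,1,1,1,1,1,1,1,1,1,1,1,1,1,1,2).

Now H_k = ker ∂_k / im ∂_{k+1}, so:

  H_0: rank C_0 − rank ∂_1 = 9 − 8 = 1, and the invariant factors of ∂_1 are all 1, so H_0 ≅ Z.
  H_1: rank ker ∂_1 − rank ∂_2 = (27 − 8) − 18 = 1, and ∂_2 has invariant factor 2 > 1, so H_1 ≅ Z ⊕ Z/2Z.
  H_2: rank ker ∂_2 − rank ∂_3 = (18 − 18) − 0 = 0, and there is no ∂_3, so H_2 ≅ 0.

As a check, the Euler characteristic is 9 − 27 + 18 = 0, which agrees with 1 − 1 + 0 = 0.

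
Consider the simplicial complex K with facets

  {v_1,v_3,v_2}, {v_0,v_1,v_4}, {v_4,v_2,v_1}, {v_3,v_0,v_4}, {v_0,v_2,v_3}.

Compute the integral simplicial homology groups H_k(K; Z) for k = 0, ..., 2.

H_0 ≅ Z,  H_1 ≅ Z,  H_2 = 0.

Order the vertices as v_0 < v_1 < v_2 < v_3 < v_4. Listing each simplex with vertices in this order, K has dimension 2 with simplices:

  0-simplices (5): [v_0], [v_1], [v_2], [v_3], [v_4]
  1-simplices (10): [v_0,v_1], [v_0,v_2], [v_0,v_3], [v_0,v_4], [v_1,v_2], [v_1,v_3], [v_1,v_4], [v_2,v_3], [v_2,v_4], [v_3,v_4]
  2-simplices (5): [v_0,v_1,v_4], [v_0,v_2,v_3], [v_0,v_3,v_4], [v_1,v_2,v_3], [v_1,v_2,v_4]

so the chain groups are C_0 ≅ Z^5, C_1 ≅ Z^10, C_2 ≅ Z^5.

The boundary map ∂_1: C_1 → C_0 is given by ∂[p,q] = [q] − [p].
As a 5×10 matrix over Z this has rank 4, with invariant factors (1,1,1,1).

∂_2: C_2 → C_1 acts by ∂[p,q,r] = [q,r] − [p,r] + [p,q]. For instance
  ∂[v_0,v_2,v_3] = [v_2,v_3] − [v_0,v_3] + [v_0,v_2],
  ∂[v_1,v_2,v_4] = [v_2,v_4] − [v_1,v_4] + [v_1,v_2].
As a 10×5 matrix over Z this has rank 5, with invariant factors (1,1,1,1,1).

Now H_k = ker ∂_k / im ∂_{k+1}, so:

  H_0: rank C_0 − rank ∂_1 = 5 − 4 = 1, and the invariant factors of ∂_1 are all 1, so H_0 ≅ Z.
  H_1: rank ker ∂_1 − rank ∂_2 = (10 − 4) − 5 = 1, and the invariant factors of ∂_2 are all 1, so H_1 ≅ Z.
  H_2: rank ker ∂_2 − rank ∂_3 = (5 − 5) − 0 = 0, and there is no ∂_3, so H_2 ≅ 0.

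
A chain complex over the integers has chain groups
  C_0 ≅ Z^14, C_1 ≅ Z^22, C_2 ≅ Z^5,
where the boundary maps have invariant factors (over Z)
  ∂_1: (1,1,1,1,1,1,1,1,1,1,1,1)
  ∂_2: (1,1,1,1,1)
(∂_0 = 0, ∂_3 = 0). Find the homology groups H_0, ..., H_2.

H_0: b_0 = 14 − 0 − 12 = 2; torsion from ∂_1 factors > 1: none. So H_0 = Z^2.
H_1: b_1 = 22 − 12 − 5 = 5; torsion from ∂_2 factors > 1: none. So H_1 = Z^5.
H_2: b_2 = 5 − 5 − 0 = 0; torsion from ∂_3 factors > 1: none. So H_2 = 0.

H_0 = Z^2,  H_1 = Z^5,  H_2 = 0.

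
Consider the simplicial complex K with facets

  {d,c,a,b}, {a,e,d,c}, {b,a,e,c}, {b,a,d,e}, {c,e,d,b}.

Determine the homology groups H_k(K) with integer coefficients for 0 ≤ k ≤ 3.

H_0 = Z,  H_1 = 0,  H_2 = 0,  H_3 = Z.

Take the total order a < b < c < d < e on the vertex set. Then K (dimension 3) consists of the simplices:

  0-simplices (5): a, b, c, d, e
  1-simplices (10): ab, ac, ad, ae, bc, bd, be, cd, ce, de
  2-simplices (10): abc, abd, abe, acd, ace, ade, bcd, bce, bde, cde
  3-simplices (5): abcd, abce, abde, acde, bcde

giving chain groups C_0 ≅ Z^5, C_1 ≅ Z^10, C_2 ≅ Z^10, C_3 ≅ Z^5.

Boundary ∂_1: C_1 → C_0 is given by ∂[p,q] = [q] − [p].
The resulting 5×10 matrix has rank 4, and its Smith normal form has invariant factors (1,1,1,1).

The boundary map ∂_2: C_2 → C_1 maps a triangle to the signed sum of its edges. For instance
  ∂cde = de − ce + cd,
  ∂acd = cd − ad + ac.
The 10×10 boundary matrix has rank 6 and Smith normal form diag(1,1,1,1,1,1).

The boundary map ∂_3: C_3 → C_2 sends each 3-simplex σ to the alternating sum Σ_i (−1)^i (σ with its i-th vertex removed). For instance
  ∂abcd = bcd − acd + abd − abc,
  ∂acde = cde − ade + ace − acd.
As a 10×5 matrix over Z this has rank 4, with invariant factors (1,1,1,1).

Computing H_k = (kernel of ∂_k) / (image of ∂_{k+1}):

  H_0: rank C_0 − rank ∂_1 = 5 − 4 = 1, and the invariant factors of ∂_1 are all 1, so H_0 ≅ Z.
  H_1: rank ker ∂_1 − rank ∂_2 = (10 − 4) − 6 = 0, and the invariant factors of ∂_2 are all 1, so H_1 ≅ 0.
  H_2: rank ker ∂_2 − rank ∂_3 = (10 − 6) − 4 = 0, and the invariant factors of ∂_3 are all 1, so H_2 ≅ 0.
  H_3: rank ker ∂_3 − rank ∂_4 = (5 − 4) − 0 = 1, and there is no ∂_4, so H_3 ≅ Z.

As a check, the Euler characteristic is 5 − 10 + 10 − 5 = 0, which agrees with 1 − 0 + 0 − 1 = 0.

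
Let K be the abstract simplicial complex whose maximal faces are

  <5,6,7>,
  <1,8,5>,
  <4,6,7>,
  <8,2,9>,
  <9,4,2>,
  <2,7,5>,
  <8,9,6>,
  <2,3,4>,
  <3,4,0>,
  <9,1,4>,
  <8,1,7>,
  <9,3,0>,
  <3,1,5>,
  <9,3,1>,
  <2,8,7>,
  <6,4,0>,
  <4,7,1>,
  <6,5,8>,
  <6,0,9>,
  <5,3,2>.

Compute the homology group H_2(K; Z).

H_2 ≅ 0.

Take the total order 0 < 1 < 2 < 3 < 4 < 5 < 6 < 7 < 8 < 9 on the vertex set. Then K (dimension 2) consists of the simplices:

  0-simplices (10): [0], [1], [2], [3], [4], [5], [6], [7], [8], [9]
  1-simplices (30): (30 of them)
  2-simplices (20): (20 of them)

Hence C_0 ≅ Z^10, C_1 ≅ Z^30, C_2 ≅ Z^20.

Boundary ∂_1: C_1 → C_0 maps an edge to its endpoints' difference, ∂[p,q] = q − p. For instance
  ∂[5,6] = [6] − [5].
The 10×30 boundary matrix has rank 9 and Smith normal form diag(1,1,1,1,1,1,1,1,1).

∂_2: C_2 → C_1 sends each 2-simplex [p,q,r] to [q,r] − [p,r] + [p,q]. For instance
  ∂[6,8,9] = [8,9] − [6,9] + [6,8],
  ∂[2,3,4] = [3,4] − [2,4] + [2,3].
This gives a 30×20 integer matrix of rank 20; reducing to Smith normal form yields diagonal entries (1,1,1,1,1,1,1,1,1,1,1,1,1,1,1,1,1,1,1,2).

Reading off H_k = ker ∂_k / im ∂_{k+1}:

  H_2: rank ker ∂_2 − rank ∂_3 = (20 − 20) − 0 = 0, and there is no ∂_3, so H_2 = 0.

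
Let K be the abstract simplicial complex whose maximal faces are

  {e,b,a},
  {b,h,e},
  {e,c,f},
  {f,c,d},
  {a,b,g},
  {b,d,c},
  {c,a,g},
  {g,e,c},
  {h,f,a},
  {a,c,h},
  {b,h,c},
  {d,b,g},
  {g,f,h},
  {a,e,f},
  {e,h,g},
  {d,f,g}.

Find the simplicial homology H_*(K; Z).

Fix the vertex order a < b < c < d < e < f < g < h and write every simplex with vertices in increasing order. Then dim K = 2 and the simplices of K are:

  0-simplices (8): a, b, c, d, e, f, g, h
  1-simplices (24): ab, ac, ae, af, ag, ah, bc, bd, be, bg, bh, cd, ce, cf, cg, ch, df, dg, ef, eg, eh, fg, fh, gh
  2-simplices (16): abe, abg, acg, ach, aef, afh, bcd, bch, bdg, beh, cdf, cef, ceg, dfg, egh, fgh

giving chain groups C_0 ≅ Z^8, C_1 ≅ Z^24, C_2 ≅ Z^16.

∂_1: C_1 → C_0 maps an edge to its endpoints' difference, ∂[p,q] = q − p.
This gives a 8×24 integer matrix of rank 7; reducing to Smith normal form yields diagonal entries (1,1,1,1,1,1,1).

Boundary ∂_2: C_2 → C_1 maps a triangle to the signed sum of its edges. For instance
  ∂ceg = eg − cg + ce,
  ∂cef = ef − cf + ce.
This gives a 24×16 integer matrix of rank 15; reducing to Smith normal form yields diagonal entries (1,1,1,1,1,1,1,1,1,1,1,1,1,1,1).

From H_k ≅ ker(∂_k) / im(∂_{k+1}) we obtain:

  H_0: rank C_0 − rank ∂_1 = 8 − 7 = 1, and the invariant factors of ∂_1 are all 1, so H_0 ≅ Z.
  H_1: rank ker ∂_1 − rank ∂_2 = (24 − 7) − 15 = 2, and the invariant factors of ∂_2 are all 1, so H_1 ≅ Z^2.
  H_2: rank ker ∂_2 − rank ∂_3 = (16 − 15) − 0 = 1, and there is no ∂_3, so H_2 ≅ Z.

As a check, the Euler characteristic is 8 − 24 + 16 = 0, which agrees with 1 − 2 + 1 = 0.
(K is a triangulation of the torus T^2.)

H_0 = Z,  H_1 = Z^2,  H_2 = Z.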